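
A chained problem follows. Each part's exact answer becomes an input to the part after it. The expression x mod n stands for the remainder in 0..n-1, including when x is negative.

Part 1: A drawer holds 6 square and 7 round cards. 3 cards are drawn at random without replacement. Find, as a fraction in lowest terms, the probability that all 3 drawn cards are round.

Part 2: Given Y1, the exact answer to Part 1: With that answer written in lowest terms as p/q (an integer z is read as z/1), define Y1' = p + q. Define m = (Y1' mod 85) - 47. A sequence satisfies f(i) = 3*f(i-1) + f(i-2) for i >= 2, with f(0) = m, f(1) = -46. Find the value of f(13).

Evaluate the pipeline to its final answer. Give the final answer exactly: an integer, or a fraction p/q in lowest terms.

-62114446

Part 1: total draws C(13,3) = 286; favorable C(7,3) = 35; P = 35/286; answer 35/286
Part 2: Y1 = 35/286; threaded value p + q = 321; m = 19; f(2) = 3*(-46) + 1*(19) = -119; iterating: f(2)=-119, f(3)=-403, f(4)=-1328, f(5)=-4387, f(6)=-14489, f(7)=-47854, f(8)=-158051, f(9)=-522007, f(10)=-1724072, f(11)=-5694223, f(12)=-18806741, f(13)=-62114446; answer -62114446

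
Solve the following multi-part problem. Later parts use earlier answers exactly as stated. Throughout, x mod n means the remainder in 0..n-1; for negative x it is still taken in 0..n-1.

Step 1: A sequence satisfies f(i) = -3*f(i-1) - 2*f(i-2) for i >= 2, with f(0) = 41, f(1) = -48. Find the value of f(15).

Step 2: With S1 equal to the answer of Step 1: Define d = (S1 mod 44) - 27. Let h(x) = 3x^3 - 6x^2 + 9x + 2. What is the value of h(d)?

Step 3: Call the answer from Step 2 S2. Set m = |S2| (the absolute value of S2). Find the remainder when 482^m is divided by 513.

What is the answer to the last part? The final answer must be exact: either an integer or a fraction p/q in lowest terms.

292

Step 1: f(2) = -3*(-48) - 2*(41) = 62; iterating: f(2)=62, f(3)=-90, f(4)=146, f(5)=-258, f(6)=482, f(7)=-930, f(8)=1826, f(9)=-3618, f(10)=7202, f(11)=-14370, f(12)=28706, f(13)=-57378, f(14)=114722, f(15)=-229410; answer -229410
Step 2: S1 = -229410; d = -21; 3*(-21)^3 - 6*(-21)^2 + 9*(-21)^1 + 2 = (-27783) + (-2646) + (-189) + (2) = -30616; answer -30616
Step 3: S2 = -30616; m = 30616; squarings mod 513: 482^1=482, 482^2=448, 482^4=121, 482^8=277, 482^16=292, 482^32=106, 482^64=463, 482^128=448, 482^256=121, 482^512=277, 482^1024=292, 482^2048=106, 482^4096=463, 482^8192=448, 482^16384=121; 482^30616 = 482^8 * 482^16 * 482^128 * 482^256 * 482^512 * 482^1024 * 482^4096 * 482^8192 * 482^16384 = 292 (mod 513); answer 292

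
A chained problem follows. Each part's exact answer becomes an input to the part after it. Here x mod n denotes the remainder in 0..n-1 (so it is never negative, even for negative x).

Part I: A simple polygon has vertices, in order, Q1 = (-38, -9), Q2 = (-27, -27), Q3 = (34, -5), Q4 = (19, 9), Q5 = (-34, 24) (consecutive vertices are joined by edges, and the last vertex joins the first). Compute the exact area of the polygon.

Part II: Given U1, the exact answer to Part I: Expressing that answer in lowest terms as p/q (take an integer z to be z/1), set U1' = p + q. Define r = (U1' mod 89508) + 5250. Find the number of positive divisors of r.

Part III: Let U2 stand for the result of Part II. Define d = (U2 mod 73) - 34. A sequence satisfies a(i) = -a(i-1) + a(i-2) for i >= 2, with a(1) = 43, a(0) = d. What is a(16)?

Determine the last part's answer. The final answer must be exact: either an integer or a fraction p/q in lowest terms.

-60741

Part I: cross terms: (-38*-27 - -27*-9)=783, (-27*-5 - 34*-27)=1053, (34*9 - 19*-5)=401, (19*24 - -34*9)=762, (-34*-9 - -38*24)=1218; twice the area = |4217| = 4217; area = 4217/2; answer 4217/2
Part II: U1 = 4217/2; threaded value p + q = 4219; r = 9469; 9469 = 17 * 557; number of divisors = (1+1) * (1+1) = 4; answer 4
Part III: U2 = 4; d = -30; a(2) = -1*(43) + 1*(-30) = -73; iterating: a(2)=-73, a(3)=116, a(4)=-189, a(5)=305, a(6)=-494, a(7)=799, a(8)=-1293, a(9)=2092, a(10)=-3385, a(11)=5477, a(12)=-8862, a(13)=14339, a(14)=-23201, a(15)=37540, a(16)=-60741; answer -60741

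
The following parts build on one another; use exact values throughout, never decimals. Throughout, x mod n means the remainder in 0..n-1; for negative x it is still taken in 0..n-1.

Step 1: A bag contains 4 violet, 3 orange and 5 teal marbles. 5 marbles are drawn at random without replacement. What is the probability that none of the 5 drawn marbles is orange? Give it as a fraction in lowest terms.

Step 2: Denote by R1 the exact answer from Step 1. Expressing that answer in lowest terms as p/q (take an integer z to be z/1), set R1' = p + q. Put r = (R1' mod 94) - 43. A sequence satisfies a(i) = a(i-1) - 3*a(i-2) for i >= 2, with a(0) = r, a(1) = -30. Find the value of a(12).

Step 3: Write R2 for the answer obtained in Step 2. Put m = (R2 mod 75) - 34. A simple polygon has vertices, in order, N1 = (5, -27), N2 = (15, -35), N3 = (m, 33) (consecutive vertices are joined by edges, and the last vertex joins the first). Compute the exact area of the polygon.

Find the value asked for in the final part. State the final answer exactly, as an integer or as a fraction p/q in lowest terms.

Step 1: total draws C(12,5) = 792; favorable C(9,5) = 126; P = 7/44; answer 7/44
Step 2: R1 = 7/44; threaded value p + q = 51; r = 8; a(2) = 1*(-30) - 3*(8) = -54; iterating: a(2)=-54, a(3)=36, a(4)=198, a(5)=90, a(6)=-504, a(7)=-774, a(8)=738, a(9)=3060, a(10)=846, a(11)=-8334, a(12)=-10872; answer -10872
Step 3: R2 = -10872; m = -31; cross terms: (5*-35 - 15*-27)=230, (15*33 - -31*-35)=-590, (-31*-27 - 5*33)=672; twice the area = |312| = 312; area = 156; answer 156

156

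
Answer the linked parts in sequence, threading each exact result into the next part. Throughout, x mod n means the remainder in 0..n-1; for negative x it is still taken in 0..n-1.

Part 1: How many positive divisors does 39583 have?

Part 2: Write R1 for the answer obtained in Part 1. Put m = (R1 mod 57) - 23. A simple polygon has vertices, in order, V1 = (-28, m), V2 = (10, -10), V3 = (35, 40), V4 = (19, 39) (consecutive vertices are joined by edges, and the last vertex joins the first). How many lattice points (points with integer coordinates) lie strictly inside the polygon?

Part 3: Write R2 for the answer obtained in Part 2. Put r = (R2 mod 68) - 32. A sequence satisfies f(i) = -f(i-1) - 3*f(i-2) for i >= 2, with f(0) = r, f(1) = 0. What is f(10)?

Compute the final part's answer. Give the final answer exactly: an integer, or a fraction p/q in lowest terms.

1998

Part 1: 39583 = 23 * 1721; number of divisors = (1+1) * (1+1) = 4; answer 4
Part 2: R1 = 4; m = -19; cross terms: (-28*-10 - 10*-19)=470, (10*40 - 35*-10)=750, (35*39 - 19*40)=605, (19*-19 - -28*39)=731; twice the area = |2556| = 2556; area = 1278; boundary points = 1 + 25 + 1 + 1 = 28; strictly interior points = area - boundary/2 + 1 = 1265; answer 1265
Part 3: R2 = 1265; r = 9; f(2) = -1*(0) - 3*(9) = -27; iterating: f(2)=-27, f(3)=27, f(4)=54, f(5)=-135, f(6)=-27, f(7)=432, f(8)=-351, f(9)=-945, f(10)=1998; answer 1998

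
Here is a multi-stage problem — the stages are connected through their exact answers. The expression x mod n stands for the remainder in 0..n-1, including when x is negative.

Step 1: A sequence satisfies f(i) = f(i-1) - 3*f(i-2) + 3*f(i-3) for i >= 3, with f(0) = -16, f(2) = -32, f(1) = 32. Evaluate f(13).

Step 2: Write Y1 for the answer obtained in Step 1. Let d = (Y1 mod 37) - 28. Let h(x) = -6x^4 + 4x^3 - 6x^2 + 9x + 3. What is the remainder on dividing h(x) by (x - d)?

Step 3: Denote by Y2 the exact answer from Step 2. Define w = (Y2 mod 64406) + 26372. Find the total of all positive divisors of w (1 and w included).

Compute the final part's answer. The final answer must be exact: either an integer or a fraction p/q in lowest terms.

46176

Step 1: f(3) = 1*(-32) - 3*(32) + 3*(-16) = -176; iterating: f(3)=-176, f(4)=16, f(5)=448, f(6)=-128, f(7)=-1424, f(8)=304, f(9)=4192, f(10)=-992, f(11)=-12656, f(12)=2896, f(13)=37888; answer 37888
Step 2: Y1 = 37888; d = -28; remainder = value at the root: -6*(-28)^4 + 4*(-28)^3 - 6*(-28)^2 + 9*(-28)^1 + 3 = (-3687936) + (-87808) + (-4704) + (-252) + (3) = -3780697; answer -3780697
Step 3: Y2 = -3780697; w = 45629; 45629 = 103 * 443; sigma = (1 + 103) * (1 + 443) = 104 * 444 = 46176; answer 46176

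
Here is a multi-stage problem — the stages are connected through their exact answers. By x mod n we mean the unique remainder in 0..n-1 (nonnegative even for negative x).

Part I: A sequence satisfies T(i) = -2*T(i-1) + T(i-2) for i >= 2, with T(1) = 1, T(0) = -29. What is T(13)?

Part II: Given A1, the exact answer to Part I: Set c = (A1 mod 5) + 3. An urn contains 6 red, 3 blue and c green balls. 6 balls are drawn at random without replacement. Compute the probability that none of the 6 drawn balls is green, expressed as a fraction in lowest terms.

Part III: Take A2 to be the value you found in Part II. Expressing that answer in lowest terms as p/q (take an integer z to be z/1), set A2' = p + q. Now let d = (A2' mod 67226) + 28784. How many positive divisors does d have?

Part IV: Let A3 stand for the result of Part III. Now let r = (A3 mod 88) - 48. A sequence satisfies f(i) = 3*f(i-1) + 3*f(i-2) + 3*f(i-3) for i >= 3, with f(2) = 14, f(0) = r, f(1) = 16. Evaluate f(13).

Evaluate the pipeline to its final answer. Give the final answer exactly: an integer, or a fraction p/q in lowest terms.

14008464

Part I: T(2) = -2*(1) + 1*(-29) = -31; iterating: T(2)=-31, T(3)=63, T(4)=-157, T(5)=377, T(6)=-911, T(7)=2199, T(8)=-5309, T(9)=12817, T(10)=-30943, T(11)=74703, T(12)=-180349, T(13)=435401; answer 435401
Part II: A1 = 435401; c = 4; total draws C(13,6) = 1716; favorable C(9,6) = 84; P = 7/143; answer 7/143
Part III: A2 = 7/143; threaded value p + q = 150; d = 28934; 28934 = 2 * 17 * 23 * 37; number of divisors = (1+1) * (1+1) * (1+1) * (1+1) = 16; answer 16
Part IV: A3 = 16; r = -32; f(3) = 3*(14) + 3*(16) + 3*(-32) = -6; iterating: f(3)=-6, f(4)=72, f(5)=240, f(6)=918, f(7)=3690, f(8)=14544, f(9)=57456, f(10)=227070, f(11)=897210, f(12)=3545208, f(13)=14008464; answer 14008464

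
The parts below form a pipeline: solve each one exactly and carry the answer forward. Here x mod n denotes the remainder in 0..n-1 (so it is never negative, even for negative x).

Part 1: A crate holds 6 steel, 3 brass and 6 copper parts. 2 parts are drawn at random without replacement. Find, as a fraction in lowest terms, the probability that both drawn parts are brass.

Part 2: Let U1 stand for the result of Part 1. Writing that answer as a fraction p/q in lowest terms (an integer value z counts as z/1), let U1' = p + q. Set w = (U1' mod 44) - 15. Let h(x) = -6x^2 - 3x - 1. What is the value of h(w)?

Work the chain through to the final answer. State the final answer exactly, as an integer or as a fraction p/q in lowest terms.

-2710

Part 1: total draws C(15,2) = 105; favorable C(3,2) = 3; P = 1/35; answer 1/35
Part 2: U1 = 1/35; threaded value p + q = 36; w = 21; -6*(21)^2 - 3*(21)^1 - 1 = (-2646) + (-63) + (-1) = -2710; answer -2710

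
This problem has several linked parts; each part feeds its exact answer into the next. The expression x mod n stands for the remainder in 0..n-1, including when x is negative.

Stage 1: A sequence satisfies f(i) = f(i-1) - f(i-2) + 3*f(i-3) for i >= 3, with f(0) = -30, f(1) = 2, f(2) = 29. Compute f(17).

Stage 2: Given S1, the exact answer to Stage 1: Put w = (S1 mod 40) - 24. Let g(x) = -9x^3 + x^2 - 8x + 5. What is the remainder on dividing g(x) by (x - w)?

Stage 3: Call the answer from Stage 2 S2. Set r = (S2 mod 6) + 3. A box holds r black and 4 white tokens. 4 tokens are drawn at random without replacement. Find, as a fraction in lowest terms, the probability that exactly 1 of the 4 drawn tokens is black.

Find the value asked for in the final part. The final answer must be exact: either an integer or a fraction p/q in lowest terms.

Stage 1: f(3) = 1*(29) - 1*(2) + 3*(-30) = -63; iterating: f(3)=-63, f(4)=-86, f(5)=64, f(6)=-39, f(7)=-361, f(8)=-130, f(9)=114, f(10)=-839, f(11)=-1343, f(12)=-162, f(13)=-1336, f(14)=-5203, f(15)=-4353, f(16)=-3158, f(17)=-14414; answer -14414
Stage 2: S1 = -14414; w = 2; remainder = value at the root: -9*(2)^3 + 1*(2)^2 - 8*(2)^1 + 5 = (-72) + (4) + (-16) + (5) = -79; answer -79
Stage 3: S2 = -79; r = 8; total draws C(12,4) = 495; favorable C(8,1)*C(4,3) = 32; P = 32/495; answer 32/495

32/495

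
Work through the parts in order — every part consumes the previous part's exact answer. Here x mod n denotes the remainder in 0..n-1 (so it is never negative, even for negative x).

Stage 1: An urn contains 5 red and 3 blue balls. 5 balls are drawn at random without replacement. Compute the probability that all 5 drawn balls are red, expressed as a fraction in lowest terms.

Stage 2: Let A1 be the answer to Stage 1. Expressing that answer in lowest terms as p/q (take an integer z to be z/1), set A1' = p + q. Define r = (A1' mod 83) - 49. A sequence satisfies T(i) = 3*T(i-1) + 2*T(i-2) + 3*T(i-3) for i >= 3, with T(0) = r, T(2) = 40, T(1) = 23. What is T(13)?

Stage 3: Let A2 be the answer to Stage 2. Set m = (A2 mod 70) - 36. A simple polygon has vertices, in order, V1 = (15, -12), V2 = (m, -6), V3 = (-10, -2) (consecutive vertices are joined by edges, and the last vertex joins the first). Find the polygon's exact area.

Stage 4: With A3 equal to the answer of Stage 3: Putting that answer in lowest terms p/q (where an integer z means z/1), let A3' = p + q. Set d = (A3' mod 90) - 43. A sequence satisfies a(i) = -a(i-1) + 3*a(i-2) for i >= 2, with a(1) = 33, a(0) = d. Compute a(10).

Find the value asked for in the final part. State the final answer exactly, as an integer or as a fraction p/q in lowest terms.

Stage 1: total draws C(8,5) = 56; favorable C(5,5) = 1; P = 1/56; answer 1/56
Stage 2: A1 = 1/56; threaded value p + q = 57; r = 8; T(3) = 3*(40) + 2*(23) + 3*(8) = 190; iterating: T(3)=190, T(4)=719, T(5)=2657, T(6)=9979, T(7)=37408, T(8)=140153, T(9)=525212, T(10)=1968166, T(11)=7375381, T(12)=27638111, T(13)=103569593; answer 103569593
Stage 3: A2 = 103569593; m = 7; cross terms: (15*-6 - 7*-12)=-6, (7*-2 - -10*-6)=-74, (-10*-12 - 15*-2)=150; twice the area = |70| = 70; area = 35; answer 35
Stage 4: A3 = 35; threaded value p + q = 36; d = -7; a(2) = -1*(33) + 3*(-7) = -54; iterating: a(2)=-54, a(3)=153, a(4)=-315, a(5)=774, a(6)=-1719, a(7)=4041, a(8)=-9198, a(9)=21321, a(10)=-48915; answer -48915

-48915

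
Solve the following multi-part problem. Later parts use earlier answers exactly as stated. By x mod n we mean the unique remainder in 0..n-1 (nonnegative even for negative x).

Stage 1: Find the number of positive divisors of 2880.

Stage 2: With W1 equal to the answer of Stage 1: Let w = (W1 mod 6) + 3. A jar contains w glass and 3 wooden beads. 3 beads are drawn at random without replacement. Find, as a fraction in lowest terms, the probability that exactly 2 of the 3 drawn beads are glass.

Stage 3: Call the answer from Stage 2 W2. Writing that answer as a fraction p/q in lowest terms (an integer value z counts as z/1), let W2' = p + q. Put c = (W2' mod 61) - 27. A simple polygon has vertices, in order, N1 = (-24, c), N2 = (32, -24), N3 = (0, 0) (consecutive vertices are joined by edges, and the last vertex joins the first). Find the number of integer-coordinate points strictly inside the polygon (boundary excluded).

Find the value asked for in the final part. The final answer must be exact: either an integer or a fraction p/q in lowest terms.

251

Stage 1: 2880 = 2^6 * 3^2 * 5; number of divisors = (6+1) * (2+1) * (1+1) = 42; answer 42
Stage 2: W1 = 42; w = 3; total draws C(6,3) = 20; favorable C(3,2)*C(3,1) = 9; P = 9/20; answer 9/20
Stage 3: W2 = 9/20; threaded value p + q = 29; c = 2; cross terms: (-24*-24 - 32*2)=512, (32*0 - 0*-24)=0, (0*2 - -24*0)=0; twice the area = |512| = 512; area = 256; boundary points = 2 + 8 + 2 = 12; strictly interior points = area - boundary/2 + 1 = 251; answer 251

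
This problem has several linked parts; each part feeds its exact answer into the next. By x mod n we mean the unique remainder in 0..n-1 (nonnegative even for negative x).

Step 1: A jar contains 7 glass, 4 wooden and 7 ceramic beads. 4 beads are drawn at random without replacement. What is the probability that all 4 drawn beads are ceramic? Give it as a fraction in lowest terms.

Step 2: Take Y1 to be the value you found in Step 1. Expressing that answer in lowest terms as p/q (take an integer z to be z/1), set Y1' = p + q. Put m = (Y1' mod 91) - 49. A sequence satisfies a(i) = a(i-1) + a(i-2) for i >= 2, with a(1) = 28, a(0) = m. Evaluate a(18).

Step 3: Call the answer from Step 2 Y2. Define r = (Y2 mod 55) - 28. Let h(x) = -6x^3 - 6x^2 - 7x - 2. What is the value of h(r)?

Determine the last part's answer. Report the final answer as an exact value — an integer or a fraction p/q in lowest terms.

2742

Step 1: total draws C(18,4) = 3060; favorable C(7,4) = 35; P = 7/612; answer 7/612
Step 2: Y1 = 7/612; threaded value p + q = 619; m = 24; a(2) = 1*(28) + 1*(24) = 52; iterating: a(2)=52, a(3)=80, a(4)=132, a(5)=212, a(6)=344, a(7)=556, a(8)=900, a(9)=1456, a(10)=2356, a(11)=3812, a(12)=6168, a(13)=9980, a(14)=16148, a(15)=26128, a(16)=42276, a(17)=68404, a(18)=110680; answer 110680
Step 3: Y2 = 110680; r = -8; -6*(-8)^3 - 6*(-8)^2 - 7*(-8)^1 - 2 = (3072) + (-384) + (56) + (-2) = 2742; answer 2742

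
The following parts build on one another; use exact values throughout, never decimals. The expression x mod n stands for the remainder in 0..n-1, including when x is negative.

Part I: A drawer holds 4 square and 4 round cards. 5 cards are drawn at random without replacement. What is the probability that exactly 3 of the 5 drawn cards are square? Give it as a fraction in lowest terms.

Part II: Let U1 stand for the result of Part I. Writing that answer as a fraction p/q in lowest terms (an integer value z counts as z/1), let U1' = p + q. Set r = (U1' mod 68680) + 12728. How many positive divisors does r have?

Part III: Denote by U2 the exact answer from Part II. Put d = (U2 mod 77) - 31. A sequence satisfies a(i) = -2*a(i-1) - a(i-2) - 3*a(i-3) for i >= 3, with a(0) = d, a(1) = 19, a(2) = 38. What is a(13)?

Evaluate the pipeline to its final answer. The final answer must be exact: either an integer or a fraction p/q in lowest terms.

Part I: total draws C(8,5) = 56; favorable C(4,3)*C(4,2) = 24; P = 3/7; answer 3/7
Part II: U1 = 3/7; threaded value p + q = 10; r = 12738; 12738 = 2 * 3 * 11 * 193; number of divisors = (1+1) * (1+1) * (1+1) * (1+1) = 16; answer 16
Part III: U2 = 16; d = -15; a(3) = -2*(38) - 1*(19) - 3*(-15) = -50; iterating: a(3)=-50, a(4)=5, a(5)=-74, a(6)=293, a(7)=-527, a(8)=983, a(9)=-2318, a(10)=5234, a(11)=-11099, a(12)=23918, a(13)=-52439; answer -52439

-52439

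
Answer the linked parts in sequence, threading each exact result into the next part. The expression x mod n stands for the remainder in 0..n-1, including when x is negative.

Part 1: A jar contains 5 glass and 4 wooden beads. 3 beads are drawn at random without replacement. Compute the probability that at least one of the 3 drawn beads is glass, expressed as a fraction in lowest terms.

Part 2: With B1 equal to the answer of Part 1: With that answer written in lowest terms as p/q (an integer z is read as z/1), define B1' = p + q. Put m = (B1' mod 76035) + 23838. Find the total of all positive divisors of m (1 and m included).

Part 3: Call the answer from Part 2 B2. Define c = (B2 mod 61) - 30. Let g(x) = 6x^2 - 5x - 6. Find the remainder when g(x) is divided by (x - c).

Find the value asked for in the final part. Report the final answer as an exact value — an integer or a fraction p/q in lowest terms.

Part 1: total draws C(9,3) = 84; complement C(4,3) = 4; favorable 84 - 4 = 80; P = 20/21; answer 20/21
Part 2: B1 = 20/21; threaded value p + q = 41; m = 23879; 23879 is prime, so its only divisors are 1 and 23879; sigma = 1 + 23879 = 23880; answer 23880
Part 3: B2 = 23880; c = -1; remainder = value at the root: 6*(-1)^2 - 5*(-1)^1 - 6 = (6) + (5) + (-6) = 5; answer 5

5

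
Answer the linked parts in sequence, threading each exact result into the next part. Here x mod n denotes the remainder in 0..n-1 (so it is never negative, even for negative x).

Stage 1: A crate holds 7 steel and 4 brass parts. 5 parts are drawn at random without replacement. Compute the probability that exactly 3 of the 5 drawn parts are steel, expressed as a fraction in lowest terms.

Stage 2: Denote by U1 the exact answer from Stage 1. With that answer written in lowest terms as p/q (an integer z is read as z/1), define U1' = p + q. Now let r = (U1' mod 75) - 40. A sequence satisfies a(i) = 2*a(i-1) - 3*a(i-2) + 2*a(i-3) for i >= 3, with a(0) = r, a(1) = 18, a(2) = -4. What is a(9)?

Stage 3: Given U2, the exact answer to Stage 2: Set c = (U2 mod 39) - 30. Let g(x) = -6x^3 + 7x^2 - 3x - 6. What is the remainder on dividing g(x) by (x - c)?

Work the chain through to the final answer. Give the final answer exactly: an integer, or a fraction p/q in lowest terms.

Stage 1: total draws C(11,5) = 462; favorable C(7,3)*C(4,2) = 210; P = 5/11; answer 5/11
Stage 2: U1 = 5/11; threaded value p + q = 16; r = -24; a(3) = 2*(-4) - 3*(18) + 2*(-24) = -110; iterating: a(3)=-110, a(4)=-172, a(5)=-22, a(6)=252, a(7)=226, a(8)=-348, a(9)=-870; answer -870
Stage 3: U2 = -870; c = -3; remainder = value at the root: -6*(-3)^3 + 7*(-3)^2 - 3*(-3)^1 - 6 = (162) + (63) + (9) + (-6) = 228; answer 228

228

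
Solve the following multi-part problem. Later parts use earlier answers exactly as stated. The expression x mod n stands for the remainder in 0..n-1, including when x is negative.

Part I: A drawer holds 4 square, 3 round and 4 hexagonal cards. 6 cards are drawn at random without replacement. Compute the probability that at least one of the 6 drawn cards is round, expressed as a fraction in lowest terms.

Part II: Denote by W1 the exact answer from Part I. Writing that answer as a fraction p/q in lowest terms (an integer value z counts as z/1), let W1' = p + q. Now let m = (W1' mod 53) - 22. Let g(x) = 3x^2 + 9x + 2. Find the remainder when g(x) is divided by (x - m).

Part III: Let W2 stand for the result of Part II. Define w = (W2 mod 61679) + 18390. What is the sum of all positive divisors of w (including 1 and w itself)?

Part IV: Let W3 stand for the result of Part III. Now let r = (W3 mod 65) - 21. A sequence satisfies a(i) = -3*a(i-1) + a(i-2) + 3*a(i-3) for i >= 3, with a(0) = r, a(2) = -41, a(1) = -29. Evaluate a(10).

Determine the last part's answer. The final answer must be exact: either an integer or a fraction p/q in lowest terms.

Part I: total draws C(11,6) = 462; complement C(8,6) = 28; favorable 462 - 28 = 434; P = 31/33; answer 31/33
Part II: W1 = 31/33; threaded value p + q = 64; m = -11; remainder = value at the root: 3*(-11)^2 + 9*(-11)^1 + 2 = (363) + (-99) + (2) = 266; answer 266
Part III: W2 = 266; w = 18656; 18656 = 2^5 * 11 * 53; sigma = (1 + 2 + 4 + 8 + 16 + 32) * (1 + 11) * (1 + 53) = 63 * 12 * 54 = 40824; answer 40824
Part IV: W3 = 40824; r = -17; a(3) = -3*(-41) + 1*(-29) + 3*(-17) = 43; iterating: a(3)=43, a(4)=-257, a(5)=691, a(6)=-2201, a(7)=6523, a(8)=-19697, a(9)=59011, a(10)=-177161; answer -177161

-177161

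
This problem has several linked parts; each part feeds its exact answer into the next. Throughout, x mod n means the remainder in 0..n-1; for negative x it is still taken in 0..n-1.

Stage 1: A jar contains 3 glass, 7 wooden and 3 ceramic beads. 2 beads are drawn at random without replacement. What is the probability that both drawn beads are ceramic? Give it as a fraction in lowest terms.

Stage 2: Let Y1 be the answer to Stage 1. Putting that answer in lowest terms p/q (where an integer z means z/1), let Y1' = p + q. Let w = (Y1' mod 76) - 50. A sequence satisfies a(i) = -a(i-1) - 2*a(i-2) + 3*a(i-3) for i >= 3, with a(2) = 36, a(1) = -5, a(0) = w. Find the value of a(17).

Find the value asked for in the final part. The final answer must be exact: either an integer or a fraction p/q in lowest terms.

646585

Stage 1: total draws C(13,2) = 78; favorable C(3,2) = 3; P = 1/26; answer 1/26
Stage 2: Y1 = 1/26; threaded value p + q = 27; w = -23; a(3) = -1*(36) - 2*(-5) + 3*(-23) = -95; iterating: a(3)=-95, a(4)=8, a(5)=290, a(6)=-591, a(7)=35, a(8)=2017, a(9)=-3860, a(10)=-69, a(11)=13840, a(12)=-25282, a(13)=-2605, a(14)=94689, a(15)=-165325, a(16)=-31868, a(17)=646585; answer 646585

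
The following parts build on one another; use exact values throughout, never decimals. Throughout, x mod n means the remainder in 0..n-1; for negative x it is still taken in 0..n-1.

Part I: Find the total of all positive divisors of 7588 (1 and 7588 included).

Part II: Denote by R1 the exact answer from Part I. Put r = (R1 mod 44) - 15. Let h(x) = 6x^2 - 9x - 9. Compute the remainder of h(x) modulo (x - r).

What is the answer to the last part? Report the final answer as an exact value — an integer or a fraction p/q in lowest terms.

Part I: 7588 = 2^2 * 7 * 271; sigma = (1 + 2 + 4) * (1 + 7) * (1 + 271) = 7 * 8 * 272 = 15232; answer 15232
Part II: R1 = 15232; r = -7; remainder = value at the root: 6*(-7)^2 - 9*(-7)^1 - 9 = (294) + (63) + (-9) = 348; answer 348

348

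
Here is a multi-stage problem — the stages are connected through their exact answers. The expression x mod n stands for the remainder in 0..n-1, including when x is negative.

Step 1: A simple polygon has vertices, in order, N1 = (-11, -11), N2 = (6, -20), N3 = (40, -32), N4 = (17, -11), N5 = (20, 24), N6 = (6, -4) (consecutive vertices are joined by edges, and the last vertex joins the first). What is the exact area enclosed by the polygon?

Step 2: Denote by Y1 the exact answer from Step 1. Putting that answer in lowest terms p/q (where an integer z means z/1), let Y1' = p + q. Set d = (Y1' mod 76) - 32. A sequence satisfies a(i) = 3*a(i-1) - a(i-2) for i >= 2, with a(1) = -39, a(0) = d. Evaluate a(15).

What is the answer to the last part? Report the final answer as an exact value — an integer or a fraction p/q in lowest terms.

-34674237

Step 1: cross terms: (-11*-20 - 6*-11)=286, (6*-32 - 40*-20)=608, (40*-11 - 17*-32)=104, (17*24 - 20*-11)=628, (20*-4 - 6*24)=-224, (6*-11 - -11*-4)=-110; twice the area = |1292| = 1292; area = 646; answer 646
Step 2: Y1 = 646; threaded value p + q = 647; d = 7; a(2) = 3*(-39) - 1*(7) = -124; iterating: a(2)=-124, a(3)=-333, a(4)=-875, a(5)=-2292, a(6)=-6001, a(7)=-15711, a(8)=-41132, a(9)=-107685, a(10)=-281923, a(11)=-738084, a(12)=-1932329, a(13)=-5058903, a(14)=-13244380, a(15)=-34674237; answer -34674237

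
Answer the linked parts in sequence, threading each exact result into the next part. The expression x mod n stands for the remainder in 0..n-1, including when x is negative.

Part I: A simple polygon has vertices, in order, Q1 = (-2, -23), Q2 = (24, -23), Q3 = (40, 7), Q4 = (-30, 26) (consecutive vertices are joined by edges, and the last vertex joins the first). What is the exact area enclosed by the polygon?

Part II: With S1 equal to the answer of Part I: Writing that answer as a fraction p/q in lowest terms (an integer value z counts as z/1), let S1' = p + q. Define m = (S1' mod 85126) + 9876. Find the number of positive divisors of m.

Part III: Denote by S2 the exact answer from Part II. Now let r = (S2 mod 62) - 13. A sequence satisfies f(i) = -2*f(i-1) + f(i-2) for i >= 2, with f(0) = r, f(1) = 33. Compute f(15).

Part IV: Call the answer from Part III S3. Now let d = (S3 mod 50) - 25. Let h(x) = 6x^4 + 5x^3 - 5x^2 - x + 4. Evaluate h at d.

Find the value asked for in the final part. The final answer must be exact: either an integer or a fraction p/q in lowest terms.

599098

Part I: cross terms: (-2*-23 - 24*-23)=598, (24*7 - 40*-23)=1088, (40*26 - -30*7)=1250, (-30*-23 - -2*26)=742; twice the area = |3678| = 3678; area = 1839; answer 1839
Part II: S1 = 1839; threaded value p + q = 1840; m = 11716; 11716 = 2^2 * 29 * 101; number of divisors = (2+1) * (1+1) * (1+1) = 12; answer 12
Part III: S2 = 12; r = -1; f(2) = -2*(33) + 1*(-1) = -67; iterating: f(2)=-67, f(3)=167, f(4)=-401, f(5)=969, f(6)=-2339, f(7)=5647, f(8)=-13633, f(9)=32913, f(10)=-79459, f(11)=191831, f(12)=-463121, f(13)=1118073, f(14)=-2699267, f(15)=6516607; answer 6516607
Part IV: S3 = 6516607; d = -18; 6*(-18)^4 + 5*(-18)^3 - 5*(-18)^2 - 1*(-18)^1 + 4 = (629856) + (-29160) + (-1620) + (18) + (4) = 599098; answer 599098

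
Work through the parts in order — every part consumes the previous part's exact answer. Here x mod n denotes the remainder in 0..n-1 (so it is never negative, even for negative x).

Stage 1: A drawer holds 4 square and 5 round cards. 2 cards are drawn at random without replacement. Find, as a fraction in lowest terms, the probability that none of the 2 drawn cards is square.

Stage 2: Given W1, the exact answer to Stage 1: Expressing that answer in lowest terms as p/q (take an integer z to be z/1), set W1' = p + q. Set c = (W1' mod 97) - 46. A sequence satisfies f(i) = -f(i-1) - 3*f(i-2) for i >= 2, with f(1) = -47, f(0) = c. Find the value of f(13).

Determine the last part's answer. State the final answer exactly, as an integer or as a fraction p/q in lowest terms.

Stage 1: total draws C(9,2) = 36; favorable C(5,2) = 10; P = 5/18; answer 5/18
Stage 2: W1 = 5/18; threaded value p + q = 23; c = -23; f(2) = -1*(-47) - 3*(-23) = 116; iterating: f(2)=116, f(3)=25, f(4)=-373, f(5)=298, f(6)=821, f(7)=-1715, f(8)=-748, f(9)=5893, f(10)=-3649, f(11)=-14030, f(12)=24977, f(13)=17113; answer 17113

17113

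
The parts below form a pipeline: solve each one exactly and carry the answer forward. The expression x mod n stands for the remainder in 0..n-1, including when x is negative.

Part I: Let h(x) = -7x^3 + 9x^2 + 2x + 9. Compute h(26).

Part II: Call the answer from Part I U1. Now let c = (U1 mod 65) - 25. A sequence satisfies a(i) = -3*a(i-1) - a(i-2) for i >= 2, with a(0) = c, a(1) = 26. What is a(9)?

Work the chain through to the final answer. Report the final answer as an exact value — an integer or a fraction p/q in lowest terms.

89885

Part I: -7*(26)^3 + 9*(26)^2 + 2*(26)^1 + 9 = (-123032) + (6084) + (52) + (9) = -116887; answer -116887
Part II: U1 = -116887; c = 23; a(2) = -3*(26) - 1*(23) = -101; iterating: a(2)=-101, a(3)=277, a(4)=-730, a(5)=1913, a(6)=-5009, a(7)=13114, a(8)=-34333, a(9)=89885; answer 89885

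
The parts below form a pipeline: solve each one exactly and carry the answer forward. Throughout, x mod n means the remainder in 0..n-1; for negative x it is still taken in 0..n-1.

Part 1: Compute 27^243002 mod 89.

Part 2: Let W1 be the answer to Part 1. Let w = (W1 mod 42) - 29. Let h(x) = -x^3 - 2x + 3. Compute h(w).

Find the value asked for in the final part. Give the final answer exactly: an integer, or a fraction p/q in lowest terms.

Part 1: squarings mod 89: 27^1=27, 27^2=17, 27^4=22, 27^8=39, 27^16=8, 27^32=64, 27^64=2, 27^128=4, 27^256=16, 27^512=78, 27^1024=32, 27^2048=45, 27^4096=67, 27^8192=39, 27^16384=8, 27^32768=64, 27^65536=2, 27^131072=4; 27^243002 = 27^2 * 27^8 * 27^16 * 27^32 * 27^256 * 27^1024 * 27^4096 * 27^8192 * 27^32768 * 27^65536 * 27^131072 = 20 (mod 89); answer 20
Part 2: W1 = 20; w = -9; -1*(-9)^3 - 2*(-9)^1 + 3 = (729) + (18) + (3) = 750; answer 750

750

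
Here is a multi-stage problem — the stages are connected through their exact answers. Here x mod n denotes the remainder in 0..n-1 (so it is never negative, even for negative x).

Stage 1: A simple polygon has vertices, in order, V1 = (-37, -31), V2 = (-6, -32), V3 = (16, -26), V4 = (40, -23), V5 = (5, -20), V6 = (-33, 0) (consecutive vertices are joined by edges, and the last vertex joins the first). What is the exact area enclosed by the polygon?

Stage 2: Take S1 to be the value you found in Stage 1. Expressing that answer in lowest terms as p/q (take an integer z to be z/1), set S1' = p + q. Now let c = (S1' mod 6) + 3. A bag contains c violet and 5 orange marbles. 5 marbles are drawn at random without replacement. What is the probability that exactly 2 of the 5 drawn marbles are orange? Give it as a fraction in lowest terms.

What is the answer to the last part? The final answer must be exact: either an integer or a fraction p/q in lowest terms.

Stage 1: cross terms: (-37*-32 - -6*-31)=998, (-6*-26 - 16*-32)=668, (16*-23 - 40*-26)=672, (40*-20 - 5*-23)=-685, (5*0 - -33*-20)=-660, (-33*-31 - -37*0)=1023; twice the area = |2016| = 2016; area = 1008; answer 1008
Stage 2: S1 = 1008; threaded value p + q = 1009; c = 4; total draws C(9,5) = 126; favorable C(5,2)*C(4,3) = 40; P = 20/63; answer 20/63

20/63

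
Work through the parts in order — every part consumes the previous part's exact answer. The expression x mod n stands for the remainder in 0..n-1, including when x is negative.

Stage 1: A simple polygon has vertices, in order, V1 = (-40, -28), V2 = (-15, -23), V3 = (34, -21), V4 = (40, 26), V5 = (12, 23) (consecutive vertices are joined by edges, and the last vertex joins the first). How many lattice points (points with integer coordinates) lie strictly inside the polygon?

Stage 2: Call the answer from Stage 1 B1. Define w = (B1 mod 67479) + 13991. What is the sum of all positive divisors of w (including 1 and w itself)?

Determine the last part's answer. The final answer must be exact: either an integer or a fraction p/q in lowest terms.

29568

Stage 1: cross terms: (-40*-23 - -15*-28)=500, (-15*-21 - 34*-23)=1097, (34*26 - 40*-21)=1724, (40*23 - 12*26)=608, (12*-28 - -40*23)=584; twice the area = |4513| = 4513; area = 4513/2; boundary points = 5 + 1 + 1 + 1 + 1 = 9; strictly interior points = area - boundary/2 + 1 = 2253; answer 2253
Stage 2: B1 = 2253; w = 16244; 16244 = 2^2 * 31 * 131; sigma = (1 + 2 + 4) * (1 + 31) * (1 + 131) = 7 * 32 * 132 = 29568; answer 29568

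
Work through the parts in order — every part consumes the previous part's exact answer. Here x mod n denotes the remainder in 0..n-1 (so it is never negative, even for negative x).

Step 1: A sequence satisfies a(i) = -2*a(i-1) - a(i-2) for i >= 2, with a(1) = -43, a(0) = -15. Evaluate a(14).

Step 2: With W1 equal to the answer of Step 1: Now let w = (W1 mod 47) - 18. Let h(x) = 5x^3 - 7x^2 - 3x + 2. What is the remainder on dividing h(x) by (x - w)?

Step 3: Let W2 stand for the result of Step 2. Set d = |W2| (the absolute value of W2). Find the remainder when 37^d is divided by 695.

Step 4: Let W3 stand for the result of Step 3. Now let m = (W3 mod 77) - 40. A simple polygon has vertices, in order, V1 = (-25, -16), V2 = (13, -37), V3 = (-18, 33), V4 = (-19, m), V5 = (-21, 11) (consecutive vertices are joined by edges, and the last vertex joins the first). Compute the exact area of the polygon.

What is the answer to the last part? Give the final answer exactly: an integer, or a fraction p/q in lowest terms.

Step 1: a(2) = -2*(-43) - 1*(-15) = 101; iterating: a(2)=101, a(3)=-159, a(4)=217, a(5)=-275, a(6)=333, a(7)=-391, a(8)=449, a(9)=-507, a(10)=565, a(11)=-623, a(12)=681, a(13)=-739, a(14)=797; answer 797
Step 2: W1 = 797; w = 27; remainder = value at the root: 5*(27)^3 - 7*(27)^2 - 3*(27)^1 + 2 = (98415) + (-5103) + (-81) + (2) = 93233; answer 93233
Step 3: W2 = 93233; d = 93233; squarings mod 695: 37^1=37, 37^2=674, 37^4=441, 37^8=576, 37^16=261, 37^32=11, 37^64=121, 37^128=46, 37^256=31, 37^512=266, 37^1024=561, 37^2048=581, 37^4096=486, 37^8192=591, 37^16384=391, 37^32768=676, 37^65536=361; 37^93233 = 37^1 * 37^16 * 37^32 * 37^1024 * 37^2048 * 37^8192 * 37^16384 * 37^65536 = 67 (mod 695); answer 67
Step 4: W3 = 67; m = 27; cross terms: (-25*-37 - 13*-16)=1133, (13*33 - -18*-37)=-237, (-18*27 - -19*33)=141, (-19*11 - -21*27)=358, (-21*-16 - -25*11)=611; twice the area = |2006| = 2006; area = 1003; answer 1003

1003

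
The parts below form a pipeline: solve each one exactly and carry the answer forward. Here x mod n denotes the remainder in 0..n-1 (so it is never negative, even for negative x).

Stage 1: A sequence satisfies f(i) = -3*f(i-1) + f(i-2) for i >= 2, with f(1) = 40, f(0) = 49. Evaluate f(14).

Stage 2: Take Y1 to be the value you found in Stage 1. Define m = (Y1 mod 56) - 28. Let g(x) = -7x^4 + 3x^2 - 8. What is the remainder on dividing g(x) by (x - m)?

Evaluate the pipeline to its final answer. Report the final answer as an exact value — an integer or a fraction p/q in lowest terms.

-3717908

Stage 1: f(2) = -3*(40) + 1*(49) = -71; iterating: f(2)=-71, f(3)=253, f(4)=-830, f(5)=2743, f(6)=-9059, f(7)=29920, f(8)=-98819, f(9)=326377, f(10)=-1077950, f(11)=3560227, f(12)=-11758631, f(13)=38836120, f(14)=-128266991; answer -128266991
Stage 2: Y1 = -128266991; m = -27; remainder = value at the root: -7*(-27)^4 + 3*(-27)^2 - 8 = (-3720087) + (2187) + (-8) = -3717908; answer -3717908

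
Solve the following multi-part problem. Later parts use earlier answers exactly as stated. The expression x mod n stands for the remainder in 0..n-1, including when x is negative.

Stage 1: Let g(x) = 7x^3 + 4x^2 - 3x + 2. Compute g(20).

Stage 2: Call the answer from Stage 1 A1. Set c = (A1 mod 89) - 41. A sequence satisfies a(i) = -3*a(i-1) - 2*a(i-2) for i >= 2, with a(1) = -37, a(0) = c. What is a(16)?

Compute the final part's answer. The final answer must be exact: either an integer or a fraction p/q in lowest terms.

1966057

Stage 1: 7*(20)^3 + 4*(20)^2 - 3*(20)^1 + 2 = (56000) + (1600) + (-60) + (2) = 57542; answer 57542
Stage 2: A1 = 57542; c = 7; a(2) = -3*(-37) - 2*(7) = 97; iterating: a(2)=97, a(3)=-217, a(4)=457, a(5)=-937, a(6)=1897, a(7)=-3817, a(8)=7657, a(9)=-15337, a(10)=30697, a(11)=-61417, a(12)=122857, a(13)=-245737, a(14)=491497, a(15)=-983017, a(16)=1966057; answer 1966057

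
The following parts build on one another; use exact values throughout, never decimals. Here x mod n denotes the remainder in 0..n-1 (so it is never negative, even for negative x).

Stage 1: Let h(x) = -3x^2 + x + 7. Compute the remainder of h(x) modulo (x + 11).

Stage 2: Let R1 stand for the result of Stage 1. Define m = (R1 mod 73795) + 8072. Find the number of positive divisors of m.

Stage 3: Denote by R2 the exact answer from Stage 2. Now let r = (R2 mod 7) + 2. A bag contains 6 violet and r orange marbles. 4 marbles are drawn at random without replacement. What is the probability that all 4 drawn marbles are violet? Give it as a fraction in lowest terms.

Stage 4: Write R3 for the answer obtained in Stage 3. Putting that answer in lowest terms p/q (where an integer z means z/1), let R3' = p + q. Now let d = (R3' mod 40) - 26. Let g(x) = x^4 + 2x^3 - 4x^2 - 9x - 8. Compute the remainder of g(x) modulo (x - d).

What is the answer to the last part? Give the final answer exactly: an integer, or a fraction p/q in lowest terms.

Stage 1: remainder = value at the root: -3*(-11)^2 + 1*(-11)^1 + 7 = (-363) + (-11) + (7) = -367; answer -367
Stage 2: R1 = -367; m = 81500; 81500 = 2^2 * 5^3 * 163; number of divisors = (2+1) * (3+1) * (1+1) = 24; answer 24
Stage 3: R2 = 24; r = 5; total draws C(11,4) = 330; favorable C(6,4) = 15; P = 1/22; answer 1/22
Stage 4: R3 = 1/22; threaded value p + q = 23; d = -3; remainder = value at the root: 1*(-3)^4 + 2*(-3)^3 - 4*(-3)^2 - 9*(-3)^1 - 8 = (81) + (-54) + (-36) + (27) + (-8) = 10; answer 10

10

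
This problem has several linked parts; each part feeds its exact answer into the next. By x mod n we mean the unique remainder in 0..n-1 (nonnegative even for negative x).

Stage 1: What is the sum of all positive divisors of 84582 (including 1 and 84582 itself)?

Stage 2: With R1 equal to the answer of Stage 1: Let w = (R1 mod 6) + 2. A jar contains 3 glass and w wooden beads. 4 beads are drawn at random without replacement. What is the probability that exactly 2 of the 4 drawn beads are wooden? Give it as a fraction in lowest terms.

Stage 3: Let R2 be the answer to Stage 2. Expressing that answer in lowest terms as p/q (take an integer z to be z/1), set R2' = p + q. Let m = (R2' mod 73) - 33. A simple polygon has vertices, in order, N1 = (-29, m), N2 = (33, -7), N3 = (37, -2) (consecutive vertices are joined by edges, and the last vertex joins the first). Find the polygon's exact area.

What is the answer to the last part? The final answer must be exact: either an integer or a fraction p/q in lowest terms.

119

Stage 1: 84582 = 2 * 3^2 * 37 * 127; sigma = (1 + 2) * (1 + 3 + 9) * (1 + 37) * (1 + 127) = 3 * 13 * 38 * 128 = 189696; answer 189696
Stage 2: R1 = 189696; w = 2; total draws C(5,4) = 5; favorable C(2,2)*C(3,2) = 3; P = 3/5; answer 3/5
Stage 3: R2 = 3/5; threaded value p + q = 8; m = -25; cross terms: (-29*-7 - 33*-25)=1028, (33*-2 - 37*-7)=193, (37*-25 - -29*-2)=-983; twice the area = |238| = 238; area = 119; answer 119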